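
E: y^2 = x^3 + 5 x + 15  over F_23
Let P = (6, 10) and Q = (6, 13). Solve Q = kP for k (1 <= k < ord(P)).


Enumerate multiples of P until we hit Q = (6, 13):
  1P = (6, 10)
  2P = (14, 0)
  3P = (6, 13)
Match found at i = 3.

k = 3


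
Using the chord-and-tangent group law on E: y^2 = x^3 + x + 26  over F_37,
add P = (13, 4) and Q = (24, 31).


P != Q, so use the chord formula.
s = (y2 - y1) / (x2 - x1) = (27) / (11) mod 37 = 26
x3 = s^2 - x1 - x2 mod 37 = 26^2 - 13 - 24 = 10
y3 = s (x1 - x3) - y1 mod 37 = 26 * (13 - 10) - 4 = 0

P + Q = (10, 0)


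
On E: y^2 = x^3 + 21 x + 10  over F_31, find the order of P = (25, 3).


Compute successive multiples of P until we hit O:
  1P = (25, 3)
  2P = (17, 14)
  3P = (3, 21)
  4P = (7, 2)
  5P = (19, 18)
  6P = (1, 30)
  7P = (30, 22)
  8P = (14, 14)
  ... (continuing to 32P)
  32P = O

ord(P) = 32


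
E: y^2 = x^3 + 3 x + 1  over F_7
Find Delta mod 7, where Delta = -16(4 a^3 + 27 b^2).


4 a^3 + 27 b^2 = 4*3^3 + 27*1^2 = 108 + 27 = 135
Delta = -16 * (135) = -2160
Delta mod 7 = 3

Delta = 3 (mod 7)


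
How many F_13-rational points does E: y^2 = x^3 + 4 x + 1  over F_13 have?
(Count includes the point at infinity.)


For each x in F_13, count y with y^2 = x^3 + 4 x + 1 mod 13:
  x = 0: RHS = 1, y in [1, 12]  -> 2 point(s)
  x = 2: RHS = 4, y in [2, 11]  -> 2 point(s)
  x = 3: RHS = 1, y in [1, 12]  -> 2 point(s)
  x = 4: RHS = 3, y in [4, 9]  -> 2 point(s)
  x = 5: RHS = 3, y in [4, 9]  -> 2 point(s)
  x = 8: RHS = 12, y in [5, 8]  -> 2 point(s)
  x = 9: RHS = 12, y in [5, 8]  -> 2 point(s)
  x = 10: RHS = 1, y in [1, 12]  -> 2 point(s)
  x = 12: RHS = 9, y in [3, 10]  -> 2 point(s)
Affine points: 18. Add the point at infinity: total = 19.

#E(F_13) = 19


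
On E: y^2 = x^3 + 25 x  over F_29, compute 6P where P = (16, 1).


k = 6 = 110_2 (binary, LSB first: 011)
Double-and-add from P = (16, 1):
  bit 0 = 0: acc unchanged = O
  bit 1 = 1: acc = O + (22, 27) = (22, 27)
  bit 2 = 1: acc = (22, 27) + (7, 24) = (7, 5)

6P = (7, 5)


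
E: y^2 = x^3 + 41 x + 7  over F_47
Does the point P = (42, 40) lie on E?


Check whether y^2 = x^3 + 41 x + 7 (mod 47) for (x, y) = (42, 40).
LHS: y^2 = 40^2 mod 47 = 2
RHS: x^3 + 41 x + 7 = 42^3 + 41*42 + 7 mod 47 = 6
LHS != RHS

No, not on the curve


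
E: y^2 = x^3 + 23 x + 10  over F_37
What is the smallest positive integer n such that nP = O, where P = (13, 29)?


Compute successive multiples of P until we hit O:
  1P = (13, 29)
  2P = (0, 26)
  3P = (35, 20)
  4P = (16, 21)
  5P = (11, 15)
  6P = (25, 35)
  7P = (27, 1)
  8P = (1, 21)
  ... (continuing to 45P)
  45P = O

ord(P) = 45


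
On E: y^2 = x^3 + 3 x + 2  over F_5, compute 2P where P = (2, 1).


Doubling: s = (3 x1^2 + a) / (2 y1)
s = (3*2^2 + 3) / (2*1) mod 5 = 0
x3 = s^2 - 2 x1 mod 5 = 0^2 - 2*2 = 1
y3 = s (x1 - x3) - y1 mod 5 = 0 * (2 - 1) - 1 = 4

2P = (1, 4)


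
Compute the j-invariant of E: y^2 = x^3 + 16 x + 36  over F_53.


Delta = -16(4 a^3 + 27 b^2) mod 53 = 14
-1728 * (4 a)^3 = -1728 * (4*16)^3 mod 53 = 20
j = 20 * 14^(-1) mod 53 = 9

j = 9 (mod 53)


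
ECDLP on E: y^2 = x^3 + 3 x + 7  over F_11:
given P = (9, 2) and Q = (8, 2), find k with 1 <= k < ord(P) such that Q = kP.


Enumerate multiples of P until we hit Q = (8, 2):
  1P = (9, 2)
  2P = (5, 2)
  3P = (8, 9)
  4P = (10, 5)
  5P = (1, 0)
  6P = (10, 6)
  7P = (8, 2)
Match found at i = 7.

k = 7


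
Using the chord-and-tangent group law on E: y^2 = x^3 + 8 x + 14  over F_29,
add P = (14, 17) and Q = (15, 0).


P != Q, so use the chord formula.
s = (y2 - y1) / (x2 - x1) = (12) / (1) mod 29 = 12
x3 = s^2 - x1 - x2 mod 29 = 12^2 - 14 - 15 = 28
y3 = s (x1 - x3) - y1 mod 29 = 12 * (14 - 28) - 17 = 18

P + Q = (28, 18)


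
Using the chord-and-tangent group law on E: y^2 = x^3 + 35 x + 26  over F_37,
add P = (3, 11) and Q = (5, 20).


P != Q, so use the chord formula.
s = (y2 - y1) / (x2 - x1) = (9) / (2) mod 37 = 23
x3 = s^2 - x1 - x2 mod 37 = 23^2 - 3 - 5 = 3
y3 = s (x1 - x3) - y1 mod 37 = 23 * (3 - 3) - 11 = 26

P + Q = (3, 26)


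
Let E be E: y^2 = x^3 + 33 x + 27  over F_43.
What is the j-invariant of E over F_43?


Delta = -16(4 a^3 + 27 b^2) mod 43 = 20
-1728 * (4 a)^3 = -1728 * (4*33)^3 mod 43 = 42
j = 42 * 20^(-1) mod 43 = 15

j = 15 (mod 43)


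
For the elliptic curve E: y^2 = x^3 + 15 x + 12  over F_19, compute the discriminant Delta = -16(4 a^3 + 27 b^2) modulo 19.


4 a^3 + 27 b^2 = 4*15^3 + 27*12^2 = 13500 + 3888 = 17388
Delta = -16 * (17388) = -278208
Delta mod 19 = 9

Delta = 9 (mod 19)


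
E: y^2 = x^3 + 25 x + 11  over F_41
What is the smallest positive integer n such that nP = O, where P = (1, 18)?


Compute successive multiples of P until we hit O:
  1P = (1, 18)
  2P = (31, 27)
  3P = (30, 2)
  4P = (30, 39)
  5P = (31, 14)
  6P = (1, 23)
  7P = O

ord(P) = 7


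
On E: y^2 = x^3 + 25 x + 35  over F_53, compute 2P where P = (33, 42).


Doubling: s = (3 x1^2 + a) / (2 y1)
s = (3*33^2 + 25) / (2*42) mod 53 = 19
x3 = s^2 - 2 x1 mod 53 = 19^2 - 2*33 = 30
y3 = s (x1 - x3) - y1 mod 53 = 19 * (33 - 30) - 42 = 15

2P = (30, 15)


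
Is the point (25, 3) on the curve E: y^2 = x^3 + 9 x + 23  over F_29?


Check whether y^2 = x^3 + 9 x + 23 (mod 29) for (x, y) = (25, 3).
LHS: y^2 = 3^2 mod 29 = 9
RHS: x^3 + 9 x + 23 = 25^3 + 9*25 + 23 mod 29 = 10
LHS != RHS

No, not on the curve


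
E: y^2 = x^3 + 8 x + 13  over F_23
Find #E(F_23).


For each x in F_23, count y with y^2 = x^3 + 8 x + 13 mod 23:
  x = 0: RHS = 13, y in [6, 17]  -> 2 point(s)
  x = 3: RHS = 18, y in [8, 15]  -> 2 point(s)
  x = 6: RHS = 1, y in [1, 22]  -> 2 point(s)
  x = 9: RHS = 9, y in [3, 20]  -> 2 point(s)
  x = 10: RHS = 12, y in [9, 14]  -> 2 point(s)
  x = 11: RHS = 6, y in [11, 12]  -> 2 point(s)
  x = 15: RHS = 12, y in [9, 14]  -> 2 point(s)
  x = 17: RHS = 2, y in [5, 18]  -> 2 point(s)
  x = 18: RHS = 9, y in [3, 20]  -> 2 point(s)
  x = 19: RHS = 9, y in [3, 20]  -> 2 point(s)
  x = 20: RHS = 8, y in [10, 13]  -> 2 point(s)
  x = 21: RHS = 12, y in [9, 14]  -> 2 point(s)
  x = 22: RHS = 4, y in [2, 21]  -> 2 point(s)
Affine points: 26. Add the point at infinity: total = 27.

#E(F_23) = 27


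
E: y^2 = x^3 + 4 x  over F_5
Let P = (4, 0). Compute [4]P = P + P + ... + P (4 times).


k = 4 = 100_2 (binary, LSB first: 001)
Double-and-add from P = (4, 0):
  bit 0 = 0: acc unchanged = O
  bit 1 = 0: acc unchanged = O
  bit 2 = 1: acc = O + O = O

4P = O


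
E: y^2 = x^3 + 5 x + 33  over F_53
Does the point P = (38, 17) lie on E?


Check whether y^2 = x^3 + 5 x + 33 (mod 53) for (x, y) = (38, 17).
LHS: y^2 = 17^2 mod 53 = 24
RHS: x^3 + 5 x + 33 = 38^3 + 5*38 + 33 mod 53 = 28
LHS != RHS

No, not on the curve


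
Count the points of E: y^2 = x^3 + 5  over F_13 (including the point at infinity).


For each x in F_13, count y with y^2 = x^3 + 0 x + 5 mod 13:
  x = 2: RHS = 0, y in [0]  -> 1 point(s)
  x = 4: RHS = 4, y in [2, 11]  -> 2 point(s)
  x = 5: RHS = 0, y in [0]  -> 1 point(s)
  x = 6: RHS = 0, y in [0]  -> 1 point(s)
  x = 7: RHS = 10, y in [6, 7]  -> 2 point(s)
  x = 8: RHS = 10, y in [6, 7]  -> 2 point(s)
  x = 10: RHS = 4, y in [2, 11]  -> 2 point(s)
  x = 11: RHS = 10, y in [6, 7]  -> 2 point(s)
  x = 12: RHS = 4, y in [2, 11]  -> 2 point(s)
Affine points: 15. Add the point at infinity: total = 16.

#E(F_13) = 16


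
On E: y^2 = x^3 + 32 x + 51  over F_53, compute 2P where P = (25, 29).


Doubling: s = (3 x1^2 + a) / (2 y1)
s = (3*25^2 + 32) / (2*29) mod 53 = 21
x3 = s^2 - 2 x1 mod 53 = 21^2 - 2*25 = 20
y3 = s (x1 - x3) - y1 mod 53 = 21 * (25 - 20) - 29 = 23

2P = (20, 23)


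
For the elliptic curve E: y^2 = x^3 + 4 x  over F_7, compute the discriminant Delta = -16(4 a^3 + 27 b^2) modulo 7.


4 a^3 + 27 b^2 = 4*4^3 + 27*0^2 = 256 + 0 = 256
Delta = -16 * (256) = -4096
Delta mod 7 = 6

Delta = 6 (mod 7)


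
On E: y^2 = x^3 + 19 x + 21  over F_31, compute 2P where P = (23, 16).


k = 2 = 10_2 (binary, LSB first: 01)
Double-and-add from P = (23, 16):
  bit 0 = 0: acc unchanged = O
  bit 1 = 1: acc = O + (21, 3) = (21, 3)

2P = (21, 3)


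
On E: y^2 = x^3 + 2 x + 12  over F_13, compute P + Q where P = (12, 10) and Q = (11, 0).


P != Q, so use the chord formula.
s = (y2 - y1) / (x2 - x1) = (3) / (12) mod 13 = 10
x3 = s^2 - x1 - x2 mod 13 = 10^2 - 12 - 11 = 12
y3 = s (x1 - x3) - y1 mod 13 = 10 * (12 - 12) - 10 = 3

P + Q = (12, 3)


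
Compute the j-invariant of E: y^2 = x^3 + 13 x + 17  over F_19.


Delta = -16(4 a^3 + 27 b^2) mod 19 = 12
-1728 * (4 a)^3 = -1728 * (4*13)^3 mod 19 = 8
j = 8 * 12^(-1) mod 19 = 7

j = 7 (mod 19)


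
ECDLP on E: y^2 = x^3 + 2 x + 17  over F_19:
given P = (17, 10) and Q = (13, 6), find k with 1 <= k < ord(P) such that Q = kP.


Enumerate multiples of P until we hit Q = (13, 6):
  1P = (17, 10)
  2P = (10, 12)
  3P = (1, 18)
  4P = (6, 13)
  5P = (0, 13)
  6P = (9, 2)
  7P = (13, 13)
  8P = (5, 0)
  9P = (13, 6)
Match found at i = 9.

k = 9


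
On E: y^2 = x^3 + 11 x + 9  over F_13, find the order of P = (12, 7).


Compute successive multiples of P until we hit O:
  1P = (12, 7)
  2P = (3, 2)
  3P = (2, 0)
  4P = (3, 11)
  5P = (12, 6)
  6P = O

ord(P) = 6


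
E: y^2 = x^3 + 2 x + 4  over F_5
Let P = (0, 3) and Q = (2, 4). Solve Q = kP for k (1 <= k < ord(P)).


Enumerate multiples of P until we hit Q = (2, 4):
  1P = (0, 3)
  2P = (4, 4)
  3P = (2, 4)
Match found at i = 3.

k = 3


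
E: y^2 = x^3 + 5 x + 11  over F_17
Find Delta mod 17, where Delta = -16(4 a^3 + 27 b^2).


4 a^3 + 27 b^2 = 4*5^3 + 27*11^2 = 500 + 3267 = 3767
Delta = -16 * (3767) = -60272
Delta mod 17 = 10

Delta = 10 (mod 17)


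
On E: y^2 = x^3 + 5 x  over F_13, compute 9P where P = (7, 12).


k = 9 = 1001_2 (binary, LSB first: 1001)
Double-and-add from P = (7, 12):
  bit 0 = 1: acc = O + (7, 12) = (7, 12)
  bit 1 = 0: acc unchanged = (7, 12)
  bit 2 = 0: acc unchanged = (7, 12)
  bit 3 = 1: acc = (7, 12) + (3, 4) = (7, 1)

9P = (7, 1)


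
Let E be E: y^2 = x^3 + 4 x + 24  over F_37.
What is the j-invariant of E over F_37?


Delta = -16(4 a^3 + 27 b^2) mod 37 = 4
-1728 * (4 a)^3 = -1728 * (4*4)^3 mod 37 = 27
j = 27 * 4^(-1) mod 37 = 16

j = 16 (mod 37)


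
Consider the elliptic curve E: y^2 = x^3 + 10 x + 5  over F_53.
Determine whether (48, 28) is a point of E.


Check whether y^2 = x^3 + 10 x + 5 (mod 53) for (x, y) = (48, 28).
LHS: y^2 = 28^2 mod 53 = 42
RHS: x^3 + 10 x + 5 = 48^3 + 10*48 + 5 mod 53 = 42
LHS = RHS

Yes, on the curve


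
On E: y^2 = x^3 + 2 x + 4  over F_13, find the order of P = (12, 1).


Compute successive multiples of P until we hit O:
  1P = (12, 1)
  2P = (5, 10)
  3P = (8, 5)
  4P = (7, 7)
  5P = (10, 7)
  6P = (0, 2)
  7P = (2, 9)
  8P = (9, 7)
  ... (continuing to 17P)
  17P = O

ord(P) = 17


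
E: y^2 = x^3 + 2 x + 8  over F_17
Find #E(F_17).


For each x in F_17, count y with y^2 = x^3 + 2 x + 8 mod 17:
  x = 0: RHS = 8, y in [5, 12]  -> 2 point(s)
  x = 6: RHS = 15, y in [7, 10]  -> 2 point(s)
  x = 7: RHS = 8, y in [5, 12]  -> 2 point(s)
  x = 8: RHS = 9, y in [3, 14]  -> 2 point(s)
  x = 10: RHS = 8, y in [5, 12]  -> 2 point(s)
  x = 11: RHS = 1, y in [1, 16]  -> 2 point(s)
  x = 12: RHS = 9, y in [3, 14]  -> 2 point(s)
  x = 13: RHS = 4, y in [2, 15]  -> 2 point(s)
  x = 14: RHS = 9, y in [3, 14]  -> 2 point(s)
  x = 15: RHS = 13, y in [8, 9]  -> 2 point(s)
Affine points: 20. Add the point at infinity: total = 21.

#E(F_17) = 21


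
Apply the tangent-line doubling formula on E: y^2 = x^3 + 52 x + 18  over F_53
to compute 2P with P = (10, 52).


Doubling: s = (3 x1^2 + a) / (2 y1)
s = (3*10^2 + 52) / (2*52) mod 53 = 36
x3 = s^2 - 2 x1 mod 53 = 36^2 - 2*10 = 4
y3 = s (x1 - x3) - y1 mod 53 = 36 * (10 - 4) - 52 = 5

2P = (4, 5)


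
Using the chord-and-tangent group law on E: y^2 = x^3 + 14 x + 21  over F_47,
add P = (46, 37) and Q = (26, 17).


P != Q, so use the chord formula.
s = (y2 - y1) / (x2 - x1) = (27) / (27) mod 47 = 1
x3 = s^2 - x1 - x2 mod 47 = 1^2 - 46 - 26 = 23
y3 = s (x1 - x3) - y1 mod 47 = 1 * (46 - 23) - 37 = 33

P + Q = (23, 33)


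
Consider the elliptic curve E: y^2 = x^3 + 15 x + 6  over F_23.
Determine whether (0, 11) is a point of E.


Check whether y^2 = x^3 + 15 x + 6 (mod 23) for (x, y) = (0, 11).
LHS: y^2 = 11^2 mod 23 = 6
RHS: x^3 + 15 x + 6 = 0^3 + 15*0 + 6 mod 23 = 6
LHS = RHS

Yes, on the curve


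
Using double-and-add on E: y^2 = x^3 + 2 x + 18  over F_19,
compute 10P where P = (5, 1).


k = 10 = 1010_2 (binary, LSB first: 0101)
Double-and-add from P = (5, 1):
  bit 0 = 0: acc unchanged = O
  bit 1 = 1: acc = O + (14, 4) = (14, 4)
  bit 2 = 0: acc unchanged = (14, 4)
  bit 3 = 1: acc = (14, 4) + (16, 17) = (17, 5)

10P = (17, 5)


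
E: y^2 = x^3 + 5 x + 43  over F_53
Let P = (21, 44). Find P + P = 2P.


Doubling: s = (3 x1^2 + a) / (2 y1)
s = (3*21^2 + 5) / (2*44) mod 53 = 44
x3 = s^2 - 2 x1 mod 53 = 44^2 - 2*21 = 39
y3 = s (x1 - x3) - y1 mod 53 = 44 * (21 - 39) - 44 = 12

2P = (39, 12)


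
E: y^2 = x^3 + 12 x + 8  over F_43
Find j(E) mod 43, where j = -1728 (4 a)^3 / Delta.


Delta = -16(4 a^3 + 27 b^2) mod 43 = 5
-1728 * (4 a)^3 = -1728 * (4*12)^3 mod 43 = 32
j = 32 * 5^(-1) mod 43 = 15

j = 15 (mod 43)


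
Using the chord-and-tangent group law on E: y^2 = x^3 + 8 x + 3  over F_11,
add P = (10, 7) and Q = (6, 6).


P != Q, so use the chord formula.
s = (y2 - y1) / (x2 - x1) = (10) / (7) mod 11 = 3
x3 = s^2 - x1 - x2 mod 11 = 3^2 - 10 - 6 = 4
y3 = s (x1 - x3) - y1 mod 11 = 3 * (10 - 4) - 7 = 0

P + Q = (4, 0)


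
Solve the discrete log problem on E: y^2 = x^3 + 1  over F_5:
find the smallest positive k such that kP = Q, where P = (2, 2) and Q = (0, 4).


Enumerate multiples of P until we hit Q = (0, 4):
  1P = (2, 2)
  2P = (0, 4)
Match found at i = 2.

k = 2


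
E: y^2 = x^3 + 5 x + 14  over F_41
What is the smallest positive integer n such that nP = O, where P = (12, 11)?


Compute successive multiples of P until we hit O:
  1P = (12, 11)
  2P = (13, 12)
  3P = (17, 25)
  4P = (10, 11)
  5P = (19, 30)
  6P = (9, 3)
  7P = (18, 14)
  8P = (1, 15)
  ... (continuing to 52P)
  52P = O

ord(P) = 52


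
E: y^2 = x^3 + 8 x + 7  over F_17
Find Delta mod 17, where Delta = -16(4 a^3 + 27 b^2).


4 a^3 + 27 b^2 = 4*8^3 + 27*7^2 = 2048 + 1323 = 3371
Delta = -16 * (3371) = -53936
Delta mod 17 = 5

Delta = 5 (mod 17)


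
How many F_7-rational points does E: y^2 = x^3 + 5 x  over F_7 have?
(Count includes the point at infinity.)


For each x in F_7, count y with y^2 = x^3 + 5 x + 0 mod 7:
  x = 0: RHS = 0, y in [0]  -> 1 point(s)
  x = 2: RHS = 4, y in [2, 5]  -> 2 point(s)
  x = 3: RHS = 0, y in [0]  -> 1 point(s)
  x = 4: RHS = 0, y in [0]  -> 1 point(s)
  x = 6: RHS = 1, y in [1, 6]  -> 2 point(s)
Affine points: 7. Add the point at infinity: total = 8.

#E(F_7) = 8


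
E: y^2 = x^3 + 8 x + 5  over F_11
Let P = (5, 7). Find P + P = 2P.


Doubling: s = (3 x1^2 + a) / (2 y1)
s = (3*5^2 + 8) / (2*7) mod 11 = 2
x3 = s^2 - 2 x1 mod 11 = 2^2 - 2*5 = 5
y3 = s (x1 - x3) - y1 mod 11 = 2 * (5 - 5) - 7 = 4

2P = (5, 4)


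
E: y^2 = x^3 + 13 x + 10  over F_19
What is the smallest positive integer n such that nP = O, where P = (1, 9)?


Compute successive multiples of P until we hit O:
  1P = (1, 9)
  2P = (7, 11)
  3P = (9, 1)
  4P = (10, 0)
  5P = (9, 18)
  6P = (7, 8)
  7P = (1, 10)
  8P = O

ord(P) = 8


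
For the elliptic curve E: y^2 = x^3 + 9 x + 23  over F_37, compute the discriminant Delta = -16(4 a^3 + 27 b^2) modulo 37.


4 a^3 + 27 b^2 = 4*9^3 + 27*23^2 = 2916 + 14283 = 17199
Delta = -16 * (17199) = -275184
Delta mod 37 = 22

Delta = 22 (mod 37)


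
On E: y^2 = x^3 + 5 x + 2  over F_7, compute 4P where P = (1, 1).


k = 4 = 100_2 (binary, LSB first: 001)
Double-and-add from P = (1, 1):
  bit 0 = 0: acc unchanged = O
  bit 1 = 0: acc unchanged = O
  bit 2 = 1: acc = O + (4, 3) = (4, 3)

4P = (4, 3)


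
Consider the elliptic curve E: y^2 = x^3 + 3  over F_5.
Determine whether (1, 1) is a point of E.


Check whether y^2 = x^3 + 0 x + 3 (mod 5) for (x, y) = (1, 1).
LHS: y^2 = 1^2 mod 5 = 1
RHS: x^3 + 0 x + 3 = 1^3 + 0*1 + 3 mod 5 = 4
LHS != RHS

No, not on the curve


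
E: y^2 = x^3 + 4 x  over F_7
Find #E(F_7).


For each x in F_7, count y with y^2 = x^3 + 4 x + 0 mod 7:
  x = 0: RHS = 0, y in [0]  -> 1 point(s)
  x = 2: RHS = 2, y in [3, 4]  -> 2 point(s)
  x = 3: RHS = 4, y in [2, 5]  -> 2 point(s)
  x = 6: RHS = 2, y in [3, 4]  -> 2 point(s)
Affine points: 7. Add the point at infinity: total = 8.

#E(F_7) = 8


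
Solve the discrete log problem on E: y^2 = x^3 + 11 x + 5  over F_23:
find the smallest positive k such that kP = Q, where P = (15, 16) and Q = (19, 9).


Enumerate multiples of P until we hit Q = (19, 9):
  1P = (15, 16)
  2P = (2, 14)
  3P = (18, 3)
  4P = (19, 9)
Match found at i = 4.

k = 4


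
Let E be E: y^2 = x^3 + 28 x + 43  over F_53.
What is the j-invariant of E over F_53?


Delta = -16(4 a^3 + 27 b^2) mod 53 = 44
-1728 * (4 a)^3 = -1728 * (4*28)^3 mod 53 = 31
j = 31 * 44^(-1) mod 53 = 26

j = 26 (mod 53)


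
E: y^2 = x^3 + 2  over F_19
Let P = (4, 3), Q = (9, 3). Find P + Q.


P != Q, so use the chord formula.
s = (y2 - y1) / (x2 - x1) = (0) / (5) mod 19 = 0
x3 = s^2 - x1 - x2 mod 19 = 0^2 - 4 - 9 = 6
y3 = s (x1 - x3) - y1 mod 19 = 0 * (4 - 6) - 3 = 16

P + Q = (6, 16)


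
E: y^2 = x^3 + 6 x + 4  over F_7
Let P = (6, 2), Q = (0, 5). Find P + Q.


P != Q, so use the chord formula.
s = (y2 - y1) / (x2 - x1) = (3) / (1) mod 7 = 3
x3 = s^2 - x1 - x2 mod 7 = 3^2 - 6 - 0 = 3
y3 = s (x1 - x3) - y1 mod 7 = 3 * (6 - 3) - 2 = 0

P + Q = (3, 0)


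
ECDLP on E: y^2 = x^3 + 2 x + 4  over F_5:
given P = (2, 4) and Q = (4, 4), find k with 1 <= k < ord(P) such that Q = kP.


Enumerate multiples of P until we hit Q = (4, 4):
  1P = (2, 4)
  2P = (0, 2)
  3P = (4, 4)
Match found at i = 3.

k = 3


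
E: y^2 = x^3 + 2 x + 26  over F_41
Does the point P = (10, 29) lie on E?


Check whether y^2 = x^3 + 2 x + 26 (mod 41) for (x, y) = (10, 29).
LHS: y^2 = 29^2 mod 41 = 21
RHS: x^3 + 2 x + 26 = 10^3 + 2*10 + 26 mod 41 = 21
LHS = RHS

Yes, on the curve


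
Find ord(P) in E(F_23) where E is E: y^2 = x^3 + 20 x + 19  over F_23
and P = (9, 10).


Compute successive multiples of P until we hit O:
  1P = (9, 10)
  2P = (11, 12)
  3P = (4, 18)
  4P = (19, 6)
  5P = (20, 22)
  6P = (18, 22)
  7P = (8, 22)
  8P = (12, 3)
  ... (continuing to 18P)
  18P = O

ord(P) = 18


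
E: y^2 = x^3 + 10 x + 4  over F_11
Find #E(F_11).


For each x in F_11, count y with y^2 = x^3 + 10 x + 4 mod 11:
  x = 0: RHS = 4, y in [2, 9]  -> 2 point(s)
  x = 1: RHS = 4, y in [2, 9]  -> 2 point(s)
  x = 4: RHS = 9, y in [3, 8]  -> 2 point(s)
  x = 5: RHS = 3, y in [5, 6]  -> 2 point(s)
  x = 6: RHS = 5, y in [4, 7]  -> 2 point(s)
  x = 9: RHS = 9, y in [3, 8]  -> 2 point(s)
  x = 10: RHS = 4, y in [2, 9]  -> 2 point(s)
Affine points: 14. Add the point at infinity: total = 15.

#E(F_11) = 15


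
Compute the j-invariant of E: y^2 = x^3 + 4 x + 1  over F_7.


Delta = -16(4 a^3 + 27 b^2) mod 7 = 1
-1728 * (4 a)^3 = -1728 * (4*4)^3 mod 7 = 1
j = 1 * 1^(-1) mod 7 = 1

j = 1 (mod 7)


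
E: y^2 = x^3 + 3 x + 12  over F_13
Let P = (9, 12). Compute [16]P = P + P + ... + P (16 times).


k = 16 = 10000_2 (binary, LSB first: 00001)
Double-and-add from P = (9, 12):
  bit 0 = 0: acc unchanged = O
  bit 1 = 0: acc unchanged = O
  bit 2 = 0: acc unchanged = O
  bit 3 = 0: acc unchanged = O
  bit 4 = 1: acc = O + (5, 10) = (5, 10)

16P = (5, 10)


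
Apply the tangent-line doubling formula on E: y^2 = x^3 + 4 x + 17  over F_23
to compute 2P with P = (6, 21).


Doubling: s = (3 x1^2 + a) / (2 y1)
s = (3*6^2 + 4) / (2*21) mod 23 = 18
x3 = s^2 - 2 x1 mod 23 = 18^2 - 2*6 = 13
y3 = s (x1 - x3) - y1 mod 23 = 18 * (6 - 13) - 21 = 14

2P = (13, 14)


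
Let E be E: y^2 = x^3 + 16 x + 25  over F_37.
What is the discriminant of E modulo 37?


4 a^3 + 27 b^2 = 4*16^3 + 27*25^2 = 16384 + 16875 = 33259
Delta = -16 * (33259) = -532144
Delta mod 37 = 27

Delta = 27 (mod 37)


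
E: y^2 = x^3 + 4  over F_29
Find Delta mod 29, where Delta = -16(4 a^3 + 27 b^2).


4 a^3 + 27 b^2 = 4*0^3 + 27*4^2 = 0 + 432 = 432
Delta = -16 * (432) = -6912
Delta mod 29 = 19

Delta = 19 (mod 29)


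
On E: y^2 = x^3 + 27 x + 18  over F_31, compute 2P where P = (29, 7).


Doubling: s = (3 x1^2 + a) / (2 y1)
s = (3*29^2 + 27) / (2*7) mod 31 = 5
x3 = s^2 - 2 x1 mod 31 = 5^2 - 2*29 = 29
y3 = s (x1 - x3) - y1 mod 31 = 5 * (29 - 29) - 7 = 24

2P = (29, 24)


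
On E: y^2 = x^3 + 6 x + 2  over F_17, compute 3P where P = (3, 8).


k = 3 = 11_2 (binary, LSB first: 11)
Double-and-add from P = (3, 8):
  bit 0 = 1: acc = O + (3, 8) = (3, 8)
  bit 1 = 1: acc = (3, 8) + (12, 0) = (3, 9)

3P = (3, 9)


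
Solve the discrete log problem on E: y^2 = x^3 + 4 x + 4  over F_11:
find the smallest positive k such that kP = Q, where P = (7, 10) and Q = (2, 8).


Enumerate multiples of P until we hit Q = (2, 8):
  1P = (7, 10)
  2P = (2, 3)
  3P = (0, 2)
  4P = (8, 3)
  5P = (1, 3)
  6P = (1, 8)
  7P = (8, 8)
  8P = (0, 9)
  9P = (2, 8)
Match found at i = 9.

k = 9


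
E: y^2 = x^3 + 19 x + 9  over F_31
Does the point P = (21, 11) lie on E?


Check whether y^2 = x^3 + 19 x + 9 (mod 31) for (x, y) = (21, 11).
LHS: y^2 = 11^2 mod 31 = 28
RHS: x^3 + 19 x + 9 = 21^3 + 19*21 + 9 mod 31 = 28
LHS = RHS

Yes, on the curve


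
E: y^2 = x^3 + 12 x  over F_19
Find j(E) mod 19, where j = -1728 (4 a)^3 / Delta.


Delta = -16(4 a^3 + 27 b^2) mod 19 = 7
-1728 * (4 a)^3 = -1728 * (4*12)^3 mod 19 = 12
j = 12 * 7^(-1) mod 19 = 18

j = 18 (mod 19)


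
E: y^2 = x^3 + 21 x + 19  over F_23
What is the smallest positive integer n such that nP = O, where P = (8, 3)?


Compute successive multiples of P until we hit O:
  1P = (8, 3)
  2P = (8, 20)
  3P = O

ord(P) = 3


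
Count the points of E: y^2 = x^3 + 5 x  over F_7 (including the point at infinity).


For each x in F_7, count y with y^2 = x^3 + 5 x + 0 mod 7:
  x = 0: RHS = 0, y in [0]  -> 1 point(s)
  x = 2: RHS = 4, y in [2, 5]  -> 2 point(s)
  x = 3: RHS = 0, y in [0]  -> 1 point(s)
  x = 4: RHS = 0, y in [0]  -> 1 point(s)
  x = 6: RHS = 1, y in [1, 6]  -> 2 point(s)
Affine points: 7. Add the point at infinity: total = 8.

#E(F_7) = 8


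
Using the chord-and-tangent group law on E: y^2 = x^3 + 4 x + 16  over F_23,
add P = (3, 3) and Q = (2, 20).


P != Q, so use the chord formula.
s = (y2 - y1) / (x2 - x1) = (17) / (22) mod 23 = 6
x3 = s^2 - x1 - x2 mod 23 = 6^2 - 3 - 2 = 8
y3 = s (x1 - x3) - y1 mod 23 = 6 * (3 - 8) - 3 = 13

P + Q = (8, 13)


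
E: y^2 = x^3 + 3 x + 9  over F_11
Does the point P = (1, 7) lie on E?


Check whether y^2 = x^3 + 3 x + 9 (mod 11) for (x, y) = (1, 7).
LHS: y^2 = 7^2 mod 11 = 5
RHS: x^3 + 3 x + 9 = 1^3 + 3*1 + 9 mod 11 = 2
LHS != RHS

No, not on the curve


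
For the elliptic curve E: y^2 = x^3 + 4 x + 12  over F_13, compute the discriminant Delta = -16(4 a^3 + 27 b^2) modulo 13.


4 a^3 + 27 b^2 = 4*4^3 + 27*12^2 = 256 + 3888 = 4144
Delta = -16 * (4144) = -66304
Delta mod 13 = 9

Delta = 9 (mod 13)


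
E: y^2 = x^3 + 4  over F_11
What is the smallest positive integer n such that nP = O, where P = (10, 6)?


Compute successive multiples of P until we hit O:
  1P = (10, 6)
  2P = (0, 2)
  3P = (6, 0)
  4P = (0, 9)
  5P = (10, 5)
  6P = O

ord(P) = 6


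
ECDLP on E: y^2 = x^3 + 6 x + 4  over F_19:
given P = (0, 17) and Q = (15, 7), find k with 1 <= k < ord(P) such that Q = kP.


Enumerate multiples of P until we hit Q = (15, 7):
  1P = (0, 17)
  2P = (7, 3)
  3P = (16, 15)
  4P = (14, 18)
  5P = (2, 10)
  6P = (15, 7)
Match found at i = 6.

k = 6


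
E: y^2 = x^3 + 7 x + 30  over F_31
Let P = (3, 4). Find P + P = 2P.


Doubling: s = (3 x1^2 + a) / (2 y1)
s = (3*3^2 + 7) / (2*4) mod 31 = 12
x3 = s^2 - 2 x1 mod 31 = 12^2 - 2*3 = 14
y3 = s (x1 - x3) - y1 mod 31 = 12 * (3 - 14) - 4 = 19

2P = (14, 19)


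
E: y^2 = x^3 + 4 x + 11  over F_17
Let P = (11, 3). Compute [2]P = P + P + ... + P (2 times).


k = 2 = 10_2 (binary, LSB first: 01)
Double-and-add from P = (11, 3):
  bit 0 = 0: acc unchanged = O
  bit 1 = 1: acc = O + (11, 14) = (11, 14)

2P = (11, 14)


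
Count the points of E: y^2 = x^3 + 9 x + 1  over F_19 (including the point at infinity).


For each x in F_19, count y with y^2 = x^3 + 9 x + 1 mod 19:
  x = 0: RHS = 1, y in [1, 18]  -> 2 point(s)
  x = 1: RHS = 11, y in [7, 12]  -> 2 point(s)
  x = 3: RHS = 17, y in [6, 13]  -> 2 point(s)
  x = 4: RHS = 6, y in [5, 14]  -> 2 point(s)
  x = 5: RHS = 0, y in [0]  -> 1 point(s)
  x = 6: RHS = 5, y in [9, 10]  -> 2 point(s)
  x = 11: RHS = 6, y in [5, 14]  -> 2 point(s)
  x = 13: RHS = 16, y in [4, 15]  -> 2 point(s)
  x = 16: RHS = 4, y in [2, 17]  -> 2 point(s)
Affine points: 17. Add the point at infinity: total = 18.

#E(F_19) = 18


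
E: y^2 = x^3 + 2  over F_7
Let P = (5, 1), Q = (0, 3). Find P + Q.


P != Q, so use the chord formula.
s = (y2 - y1) / (x2 - x1) = (2) / (2) mod 7 = 1
x3 = s^2 - x1 - x2 mod 7 = 1^2 - 5 - 0 = 3
y3 = s (x1 - x3) - y1 mod 7 = 1 * (5 - 3) - 1 = 1

P + Q = (3, 1)


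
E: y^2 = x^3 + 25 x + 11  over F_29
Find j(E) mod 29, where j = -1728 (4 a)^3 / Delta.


Delta = -16(4 a^3 + 27 b^2) mod 29 = 22
-1728 * (4 a)^3 = -1728 * (4*25)^3 mod 29 = 3
j = 3 * 22^(-1) mod 29 = 12

j = 12 (mod 29)


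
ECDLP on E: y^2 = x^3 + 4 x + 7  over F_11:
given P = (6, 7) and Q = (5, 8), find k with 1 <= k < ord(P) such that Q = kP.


Enumerate multiples of P until we hit Q = (5, 8):
  1P = (6, 7)
  2P = (8, 10)
  3P = (2, 10)
  4P = (7, 2)
  5P = (1, 1)
  6P = (5, 3)
  7P = (5, 8)
Match found at i = 7.

k = 7


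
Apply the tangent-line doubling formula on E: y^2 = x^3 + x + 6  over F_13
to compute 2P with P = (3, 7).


Doubling: s = (3 x1^2 + a) / (2 y1)
s = (3*3^2 + 1) / (2*7) mod 13 = 2
x3 = s^2 - 2 x1 mod 13 = 2^2 - 2*3 = 11
y3 = s (x1 - x3) - y1 mod 13 = 2 * (3 - 11) - 7 = 3

2P = (11, 3)


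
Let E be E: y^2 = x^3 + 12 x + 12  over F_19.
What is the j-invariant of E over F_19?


Delta = -16(4 a^3 + 27 b^2) mod 19 = 5
-1728 * (4 a)^3 = -1728 * (4*12)^3 mod 19 = 12
j = 12 * 5^(-1) mod 19 = 10

j = 10 (mod 19)


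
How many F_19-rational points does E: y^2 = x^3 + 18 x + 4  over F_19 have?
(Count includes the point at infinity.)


For each x in F_19, count y with y^2 = x^3 + 18 x + 4 mod 19:
  x = 0: RHS = 4, y in [2, 17]  -> 2 point(s)
  x = 1: RHS = 4, y in [2, 17]  -> 2 point(s)
  x = 3: RHS = 9, y in [3, 16]  -> 2 point(s)
  x = 4: RHS = 7, y in [8, 11]  -> 2 point(s)
  x = 6: RHS = 5, y in [9, 10]  -> 2 point(s)
  x = 7: RHS = 17, y in [6, 13]  -> 2 point(s)
  x = 10: RHS = 6, y in [5, 14]  -> 2 point(s)
  x = 14: RHS = 17, y in [6, 13]  -> 2 point(s)
  x = 15: RHS = 1, y in [1, 18]  -> 2 point(s)
  x = 17: RHS = 17, y in [6, 13]  -> 2 point(s)
  x = 18: RHS = 4, y in [2, 17]  -> 2 point(s)
Affine points: 22. Add the point at infinity: total = 23.

#E(F_19) = 23


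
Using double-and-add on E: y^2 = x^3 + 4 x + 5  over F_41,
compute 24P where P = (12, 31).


k = 24 = 11000_2 (binary, LSB first: 00011)
Double-and-add from P = (12, 31):
  bit 0 = 0: acc unchanged = O
  bit 1 = 0: acc unchanged = O
  bit 2 = 0: acc unchanged = O
  bit 3 = 1: acc = O + (31, 21) = (31, 21)
  bit 4 = 1: acc = (31, 21) + (22, 9) = (8, 37)

24P = (8, 37)


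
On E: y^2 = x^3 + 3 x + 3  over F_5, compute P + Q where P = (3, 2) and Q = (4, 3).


P != Q, so use the chord formula.
s = (y2 - y1) / (x2 - x1) = (1) / (1) mod 5 = 1
x3 = s^2 - x1 - x2 mod 5 = 1^2 - 3 - 4 = 4
y3 = s (x1 - x3) - y1 mod 5 = 1 * (3 - 4) - 2 = 2

P + Q = (4, 2)


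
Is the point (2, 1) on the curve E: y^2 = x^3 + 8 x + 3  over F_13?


Check whether y^2 = x^3 + 8 x + 3 (mod 13) for (x, y) = (2, 1).
LHS: y^2 = 1^2 mod 13 = 1
RHS: x^3 + 8 x + 3 = 2^3 + 8*2 + 3 mod 13 = 1
LHS = RHS

Yes, on the curve


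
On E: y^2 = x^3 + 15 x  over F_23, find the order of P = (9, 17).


Compute successive multiples of P until we hit O:
  1P = (9, 17)
  2P = (13, 0)
  3P = (9, 6)
  4P = O

ord(P) = 4


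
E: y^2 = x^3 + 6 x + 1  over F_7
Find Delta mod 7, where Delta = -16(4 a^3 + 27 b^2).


4 a^3 + 27 b^2 = 4*6^3 + 27*1^2 = 864 + 27 = 891
Delta = -16 * (891) = -14256
Delta mod 7 = 3

Delta = 3 (mod 7)


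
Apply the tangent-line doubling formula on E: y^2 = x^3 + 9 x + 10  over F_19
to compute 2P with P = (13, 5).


Doubling: s = (3 x1^2 + a) / (2 y1)
s = (3*13^2 + 9) / (2*5) mod 19 = 6
x3 = s^2 - 2 x1 mod 19 = 6^2 - 2*13 = 10
y3 = s (x1 - x3) - y1 mod 19 = 6 * (13 - 10) - 5 = 13

2P = (10, 13)


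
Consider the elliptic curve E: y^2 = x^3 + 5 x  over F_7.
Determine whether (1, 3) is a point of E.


Check whether y^2 = x^3 + 5 x + 0 (mod 7) for (x, y) = (1, 3).
LHS: y^2 = 3^2 mod 7 = 2
RHS: x^3 + 5 x + 0 = 1^3 + 5*1 + 0 mod 7 = 6
LHS != RHS

No, not on the curve


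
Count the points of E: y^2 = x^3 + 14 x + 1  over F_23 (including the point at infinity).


For each x in F_23, count y with y^2 = x^3 + 14 x + 1 mod 23:
  x = 0: RHS = 1, y in [1, 22]  -> 2 point(s)
  x = 1: RHS = 16, y in [4, 19]  -> 2 point(s)
  x = 3: RHS = 1, y in [1, 22]  -> 2 point(s)
  x = 4: RHS = 6, y in [11, 12]  -> 2 point(s)
  x = 5: RHS = 12, y in [9, 14]  -> 2 point(s)
  x = 6: RHS = 2, y in [5, 18]  -> 2 point(s)
  x = 8: RHS = 4, y in [2, 21]  -> 2 point(s)
  x = 17: RHS = 0, y in [0]  -> 1 point(s)
  x = 18: RHS = 13, y in [6, 17]  -> 2 point(s)
  x = 20: RHS = 1, y in [1, 22]  -> 2 point(s)
  x = 22: RHS = 9, y in [3, 20]  -> 2 point(s)
Affine points: 21. Add the point at infinity: total = 22.

#E(F_23) = 22


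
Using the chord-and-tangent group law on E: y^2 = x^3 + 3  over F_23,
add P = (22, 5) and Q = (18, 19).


P != Q, so use the chord formula.
s = (y2 - y1) / (x2 - x1) = (14) / (19) mod 23 = 8
x3 = s^2 - x1 - x2 mod 23 = 8^2 - 22 - 18 = 1
y3 = s (x1 - x3) - y1 mod 23 = 8 * (22 - 1) - 5 = 2

P + Q = (1, 2)


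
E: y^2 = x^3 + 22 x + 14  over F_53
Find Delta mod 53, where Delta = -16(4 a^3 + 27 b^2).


4 a^3 + 27 b^2 = 4*22^3 + 27*14^2 = 42592 + 5292 = 47884
Delta = -16 * (47884) = -766144
Delta mod 53 = 24

Delta = 24 (mod 53)


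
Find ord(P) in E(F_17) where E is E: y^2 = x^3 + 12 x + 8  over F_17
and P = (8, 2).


Compute successive multiples of P until we hit O:
  1P = (8, 2)
  2P = (1, 15)
  3P = (0, 5)
  4P = (11, 14)
  5P = (14, 8)
  6P = (13, 10)
  7P = (4, 1)
  8P = (4, 16)
  ... (continuing to 15P)
  15P = O

ord(P) = 15


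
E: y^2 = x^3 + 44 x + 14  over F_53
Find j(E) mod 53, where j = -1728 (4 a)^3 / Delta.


Delta = -16(4 a^3 + 27 b^2) mod 53 = 38
-1728 * (4 a)^3 = -1728 * (4*44)^3 mod 53 = 35
j = 35 * 38^(-1) mod 53 = 33

j = 33 (mod 53)


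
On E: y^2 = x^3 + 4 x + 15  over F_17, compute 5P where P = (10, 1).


k = 5 = 101_2 (binary, LSB first: 101)
Double-and-add from P = (10, 1):
  bit 0 = 1: acc = O + (10, 1) = (10, 1)
  bit 1 = 0: acc unchanged = (10, 1)
  bit 2 = 1: acc = (10, 1) + (8, 10) = (15, 13)

5P = (15, 13)


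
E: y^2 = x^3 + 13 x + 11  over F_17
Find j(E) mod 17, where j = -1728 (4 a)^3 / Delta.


Delta = -16(4 a^3 + 27 b^2) mod 17 = 2
-1728 * (4 a)^3 = -1728 * (4*13)^3 mod 17 = 6
j = 6 * 2^(-1) mod 17 = 3

j = 3 (mod 17)


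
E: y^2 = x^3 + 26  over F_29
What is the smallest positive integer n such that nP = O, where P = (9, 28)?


Compute successive multiples of P until we hit O:
  1P = (9, 28)
  2P = (5, 8)
  3P = (11, 20)
  4P = (25, 7)
  5P = (17, 26)
  6P = (23, 19)
  7P = (2, 11)
  8P = (2, 18)
  ... (continuing to 15P)
  15P = O

ord(P) = 15


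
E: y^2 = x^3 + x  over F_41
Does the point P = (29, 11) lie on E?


Check whether y^2 = x^3 + 1 x + 0 (mod 41) for (x, y) = (29, 11).
LHS: y^2 = 11^2 mod 41 = 39
RHS: x^3 + 1 x + 0 = 29^3 + 1*29 + 0 mod 41 = 23
LHS != RHS

No, not on the curve


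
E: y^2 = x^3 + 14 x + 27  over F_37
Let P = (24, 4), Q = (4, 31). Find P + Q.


P != Q, so use the chord formula.
s = (y2 - y1) / (x2 - x1) = (27) / (17) mod 37 = 19
x3 = s^2 - x1 - x2 mod 37 = 19^2 - 24 - 4 = 0
y3 = s (x1 - x3) - y1 mod 37 = 19 * (24 - 0) - 4 = 8

P + Q = (0, 8)


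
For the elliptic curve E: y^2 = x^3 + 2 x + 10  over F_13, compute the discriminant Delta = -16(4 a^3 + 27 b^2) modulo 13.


4 a^3 + 27 b^2 = 4*2^3 + 27*10^2 = 32 + 2700 = 2732
Delta = -16 * (2732) = -43712
Delta mod 13 = 7

Delta = 7 (mod 13)


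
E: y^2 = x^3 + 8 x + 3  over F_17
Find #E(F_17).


For each x in F_17, count y with y^2 = x^3 + 8 x + 3 mod 17:
  x = 5: RHS = 15, y in [7, 10]  -> 2 point(s)
  x = 8: RHS = 1, y in [1, 16]  -> 2 point(s)
  x = 12: RHS = 8, y in [5, 12]  -> 2 point(s)
  x = 13: RHS = 9, y in [3, 14]  -> 2 point(s)
  x = 15: RHS = 13, y in [8, 9]  -> 2 point(s)
Affine points: 10. Add the point at infinity: total = 11.

#E(F_17) = 11


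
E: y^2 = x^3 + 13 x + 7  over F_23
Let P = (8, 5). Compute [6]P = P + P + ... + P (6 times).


k = 6 = 110_2 (binary, LSB first: 011)
Double-and-add from P = (8, 5):
  bit 0 = 0: acc unchanged = O
  bit 1 = 1: acc = O + (19, 11) = (19, 11)
  bit 2 = 1: acc = (19, 11) + (3, 2) = (5, 17)

6P = (5, 17)


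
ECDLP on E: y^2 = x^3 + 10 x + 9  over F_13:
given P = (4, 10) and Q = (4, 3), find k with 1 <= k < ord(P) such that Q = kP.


Enumerate multiples of P until we hit Q = (4, 3):
  1P = (4, 10)
  2P = (6, 5)
  3P = (6, 8)
  4P = (4, 3)
Match found at i = 4.

k = 4


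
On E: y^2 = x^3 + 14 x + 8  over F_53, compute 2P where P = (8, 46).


Doubling: s = (3 x1^2 + a) / (2 y1)
s = (3*8^2 + 14) / (2*46) mod 53 = 8
x3 = s^2 - 2 x1 mod 53 = 8^2 - 2*8 = 48
y3 = s (x1 - x3) - y1 mod 53 = 8 * (8 - 48) - 46 = 5

2P = (48, 5)


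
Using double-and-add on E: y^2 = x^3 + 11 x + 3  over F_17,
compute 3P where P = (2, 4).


k = 3 = 11_2 (binary, LSB first: 11)
Double-and-add from P = (2, 4):
  bit 0 = 1: acc = O + (2, 4) = (2, 4)
  bit 1 = 1: acc = (2, 4) + (4, 3) = (7, 7)

3P = (7, 7)


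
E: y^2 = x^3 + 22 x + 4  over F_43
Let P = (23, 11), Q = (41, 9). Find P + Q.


P != Q, so use the chord formula.
s = (y2 - y1) / (x2 - x1) = (41) / (18) mod 43 = 19
x3 = s^2 - x1 - x2 mod 43 = 19^2 - 23 - 41 = 39
y3 = s (x1 - x3) - y1 mod 43 = 19 * (23 - 39) - 11 = 29

P + Q = (39, 29)


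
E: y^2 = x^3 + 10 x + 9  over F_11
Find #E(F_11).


For each x in F_11, count y with y^2 = x^3 + 10 x + 9 mod 11:
  x = 0: RHS = 9, y in [3, 8]  -> 2 point(s)
  x = 1: RHS = 9, y in [3, 8]  -> 2 point(s)
  x = 2: RHS = 4, y in [2, 9]  -> 2 point(s)
  x = 3: RHS = 0, y in [0]  -> 1 point(s)
  x = 4: RHS = 3, y in [5, 6]  -> 2 point(s)
  x = 7: RHS = 4, y in [2, 9]  -> 2 point(s)
  x = 9: RHS = 3, y in [5, 6]  -> 2 point(s)
  x = 10: RHS = 9, y in [3, 8]  -> 2 point(s)
Affine points: 15. Add the point at infinity: total = 16.

#E(F_11) = 16


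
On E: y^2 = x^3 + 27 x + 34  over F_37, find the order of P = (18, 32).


Compute successive multiples of P until we hit O:
  1P = (18, 32)
  2P = (1, 5)
  3P = (9, 28)
  4P = (7, 14)
  5P = (0, 21)
  6P = (22, 19)
  7P = (33, 26)
  8P = (35, 34)
  ... (continuing to 21P)
  21P = O

ord(P) = 21


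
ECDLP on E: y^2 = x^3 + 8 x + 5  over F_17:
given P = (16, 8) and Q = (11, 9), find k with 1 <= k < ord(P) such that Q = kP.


Enumerate multiples of P until we hit Q = (11, 9):
  1P = (16, 8)
  2P = (4, 13)
  3P = (15, 10)
  4P = (7, 8)
  5P = (11, 9)
Match found at i = 5.

k = 5


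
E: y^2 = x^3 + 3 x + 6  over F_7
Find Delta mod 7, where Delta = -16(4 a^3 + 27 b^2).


4 a^3 + 27 b^2 = 4*3^3 + 27*6^2 = 108 + 972 = 1080
Delta = -16 * (1080) = -17280
Delta mod 7 = 3

Delta = 3 (mod 7)


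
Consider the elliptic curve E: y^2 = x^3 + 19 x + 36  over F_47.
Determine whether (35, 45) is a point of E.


Check whether y^2 = x^3 + 19 x + 36 (mod 47) for (x, y) = (35, 45).
LHS: y^2 = 45^2 mod 47 = 4
RHS: x^3 + 19 x + 36 = 35^3 + 19*35 + 36 mod 47 = 7
LHS != RHS

No, not on the curve


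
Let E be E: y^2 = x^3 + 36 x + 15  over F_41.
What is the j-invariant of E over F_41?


Delta = -16(4 a^3 + 27 b^2) mod 41 = 16
-1728 * (4 a)^3 = -1728 * (4*36)^3 mod 41 = 30
j = 30 * 16^(-1) mod 41 = 7

j = 7 (mod 41)


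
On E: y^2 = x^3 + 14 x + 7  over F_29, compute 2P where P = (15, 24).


Doubling: s = (3 x1^2 + a) / (2 y1)
s = (3*15^2 + 14) / (2*24) mod 29 = 21
x3 = s^2 - 2 x1 mod 29 = 21^2 - 2*15 = 5
y3 = s (x1 - x3) - y1 mod 29 = 21 * (15 - 5) - 24 = 12

2P = (5, 12)


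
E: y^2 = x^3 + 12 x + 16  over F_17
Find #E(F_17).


For each x in F_17, count y with y^2 = x^3 + 12 x + 16 mod 17:
  x = 0: RHS = 16, y in [4, 13]  -> 2 point(s)
  x = 4: RHS = 9, y in [3, 14]  -> 2 point(s)
  x = 6: RHS = 15, y in [7, 10]  -> 2 point(s)
  x = 7: RHS = 1, y in [1, 16]  -> 2 point(s)
  x = 11: RHS = 0, y in [0]  -> 1 point(s)
  x = 12: RHS = 1, y in [1, 16]  -> 2 point(s)
  x = 14: RHS = 4, y in [2, 15]  -> 2 point(s)
  x = 15: RHS = 1, y in [1, 16]  -> 2 point(s)
Affine points: 15. Add the point at infinity: total = 16.

#E(F_17) = 16


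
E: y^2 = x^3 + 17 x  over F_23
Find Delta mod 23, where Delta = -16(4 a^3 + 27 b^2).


4 a^3 + 27 b^2 = 4*17^3 + 27*0^2 = 19652 + 0 = 19652
Delta = -16 * (19652) = -314432
Delta mod 23 = 1

Delta = 1 (mod 23)


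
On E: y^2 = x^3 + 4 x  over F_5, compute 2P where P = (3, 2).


Doubling: s = (3 x1^2 + a) / (2 y1)
s = (3*3^2 + 4) / (2*2) mod 5 = 4
x3 = s^2 - 2 x1 mod 5 = 4^2 - 2*3 = 0
y3 = s (x1 - x3) - y1 mod 5 = 4 * (3 - 0) - 2 = 0

2P = (0, 0)


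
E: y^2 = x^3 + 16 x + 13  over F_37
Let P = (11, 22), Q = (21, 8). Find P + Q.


P != Q, so use the chord formula.
s = (y2 - y1) / (x2 - x1) = (23) / (10) mod 37 = 6
x3 = s^2 - x1 - x2 mod 37 = 6^2 - 11 - 21 = 4
y3 = s (x1 - x3) - y1 mod 37 = 6 * (11 - 4) - 22 = 20

P + Q = (4, 20)


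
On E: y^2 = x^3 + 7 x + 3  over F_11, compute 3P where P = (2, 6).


k = 3 = 11_2 (binary, LSB first: 11)
Double-and-add from P = (2, 6):
  bit 0 = 1: acc = O + (2, 6) = (2, 6)
  bit 1 = 1: acc = (2, 6) + (5, 3) = (5, 8)

3P = (5, 8)


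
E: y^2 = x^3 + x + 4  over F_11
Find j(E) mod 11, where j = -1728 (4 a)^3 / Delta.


Delta = -16(4 a^3 + 27 b^2) mod 11 = 9
-1728 * (4 a)^3 = -1728 * (4*1)^3 mod 11 = 2
j = 2 * 9^(-1) mod 11 = 10

j = 10 (mod 11)


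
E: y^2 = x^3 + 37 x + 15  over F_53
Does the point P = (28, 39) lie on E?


Check whether y^2 = x^3 + 37 x + 15 (mod 53) for (x, y) = (28, 39).
LHS: y^2 = 39^2 mod 53 = 37
RHS: x^3 + 37 x + 15 = 28^3 + 37*28 + 15 mod 53 = 1
LHS != RHS

No, not on the curve


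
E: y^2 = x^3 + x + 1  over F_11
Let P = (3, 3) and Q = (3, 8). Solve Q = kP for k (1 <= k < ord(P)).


Enumerate multiples of P until we hit Q = (3, 8):
  1P = (3, 3)
  2P = (6, 5)
  3P = (0, 10)
  4P = (0, 1)
  5P = (6, 6)
  6P = (3, 8)
Match found at i = 6.

k = 6


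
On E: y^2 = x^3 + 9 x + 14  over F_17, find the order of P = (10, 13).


Compute successive multiples of P until we hit O:
  1P = (10, 13)
  2P = (16, 2)
  3P = (9, 5)
  4P = (11, 13)
  5P = (13, 4)
  6P = (3, 0)
  7P = (13, 13)
  8P = (11, 4)
  ... (continuing to 12P)
  12P = O

ord(P) = 12


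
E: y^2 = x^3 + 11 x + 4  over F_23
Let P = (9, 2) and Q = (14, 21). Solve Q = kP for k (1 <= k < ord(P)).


Enumerate multiples of P until we hit Q = (14, 21):
  1P = (9, 2)
  2P = (18, 13)
  3P = (8, 12)
  4P = (14, 2)
  5P = (0, 21)
  6P = (0, 2)
  7P = (14, 21)
Match found at i = 7.

k = 7


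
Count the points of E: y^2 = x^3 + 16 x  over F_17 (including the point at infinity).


For each x in F_17, count y with y^2 = x^3 + 16 x + 0 mod 17:
  x = 0: RHS = 0, y in [0]  -> 1 point(s)
  x = 1: RHS = 0, y in [0]  -> 1 point(s)
  x = 4: RHS = 9, y in [3, 14]  -> 2 point(s)
  x = 5: RHS = 1, y in [1, 16]  -> 2 point(s)
  x = 7: RHS = 13, y in [8, 9]  -> 2 point(s)
  x = 10: RHS = 4, y in [2, 15]  -> 2 point(s)
  x = 12: RHS = 16, y in [4, 13]  -> 2 point(s)
  x = 13: RHS = 8, y in [5, 12]  -> 2 point(s)
  x = 16: RHS = 0, y in [0]  -> 1 point(s)
Affine points: 15. Add the point at infinity: total = 16.

#E(F_17) = 16
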